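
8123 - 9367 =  - 1244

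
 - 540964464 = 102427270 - 643391734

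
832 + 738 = 1570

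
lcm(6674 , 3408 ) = 160176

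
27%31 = 27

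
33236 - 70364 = - 37128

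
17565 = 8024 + 9541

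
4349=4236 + 113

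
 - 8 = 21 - 29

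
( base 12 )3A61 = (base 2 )1101000101001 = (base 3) 100012001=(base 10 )6697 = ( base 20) GEH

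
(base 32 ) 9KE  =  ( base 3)111112120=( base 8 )23216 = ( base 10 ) 9870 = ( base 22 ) K8E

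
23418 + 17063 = 40481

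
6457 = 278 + 6179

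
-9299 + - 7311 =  - 16610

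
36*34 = 1224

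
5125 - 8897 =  - 3772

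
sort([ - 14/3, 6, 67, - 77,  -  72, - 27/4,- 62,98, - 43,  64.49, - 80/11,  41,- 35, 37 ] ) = [  -  77, - 72, - 62, - 43,  -  35,  -  80/11,  -  27/4,-14/3, 6, 37, 41, 64.49, 67 , 98]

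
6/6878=3/3439 = 0.00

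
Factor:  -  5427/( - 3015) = 3^2*5^ (  -  1)= 9/5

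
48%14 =6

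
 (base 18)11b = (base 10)353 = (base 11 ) 2a1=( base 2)101100001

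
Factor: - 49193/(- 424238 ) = 2^(  -  1 )*43^( - 1)*4933^( - 1) * 49193^1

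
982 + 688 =1670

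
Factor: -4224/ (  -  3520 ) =2^1 * 3^1*5^( - 1 ) =6/5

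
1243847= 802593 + 441254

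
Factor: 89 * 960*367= 2^6*3^1*5^1*89^1*367^1 = 31356480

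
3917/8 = 489+5/8 = 489.62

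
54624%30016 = 24608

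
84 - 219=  - 135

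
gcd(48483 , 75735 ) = 9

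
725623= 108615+617008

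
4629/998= 4 + 637/998=4.64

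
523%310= 213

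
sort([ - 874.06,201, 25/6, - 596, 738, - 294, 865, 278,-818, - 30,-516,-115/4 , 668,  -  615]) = [ - 874.06,-818,-615,  -  596, - 516, - 294, - 30 , - 115/4,25/6  ,  201,  278, 668,738,865 ] 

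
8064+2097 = 10161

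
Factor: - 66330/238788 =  - 5/18 = - 2^(-1 ) * 3^( - 2)*5^1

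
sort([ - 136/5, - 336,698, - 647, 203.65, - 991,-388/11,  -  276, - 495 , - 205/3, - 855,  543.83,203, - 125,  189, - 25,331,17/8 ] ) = [ - 991, - 855,-647, - 495, - 336, - 276, - 125,-205/3,  -  388/11 ,  -  136/5, - 25, 17/8,189,203, 203.65,331,543.83, 698]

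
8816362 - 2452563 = 6363799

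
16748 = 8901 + 7847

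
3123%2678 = 445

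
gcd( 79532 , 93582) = 2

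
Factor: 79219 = 7^1*11317^1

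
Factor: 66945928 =2^3*7^1*1195463^1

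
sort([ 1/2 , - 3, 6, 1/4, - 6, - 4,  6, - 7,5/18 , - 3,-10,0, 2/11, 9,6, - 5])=[ - 10,- 7, - 6, - 5, - 4, - 3,-3, 0, 2/11,  1/4,5/18, 1/2, 6,  6,6, 9]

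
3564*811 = 2890404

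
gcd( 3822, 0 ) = 3822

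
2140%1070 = 0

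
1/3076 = 1/3076 = 0.00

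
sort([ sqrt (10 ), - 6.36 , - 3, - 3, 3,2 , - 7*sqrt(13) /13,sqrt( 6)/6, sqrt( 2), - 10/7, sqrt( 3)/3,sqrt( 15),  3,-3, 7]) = [ - 6.36, - 3, - 3, - 3, - 7*sqrt( 13 ) /13, - 10/7, sqrt( 6 )/6,sqrt( 3) /3, sqrt(2),  2, 3, 3, sqrt( 10 ),sqrt ( 15),7 ] 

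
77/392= 11/56 = 0.20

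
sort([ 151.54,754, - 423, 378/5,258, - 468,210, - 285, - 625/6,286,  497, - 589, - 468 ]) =[  -  589, - 468, - 468,-423,-285, - 625/6,  378/5, 151.54,  210,258,286,497,754] 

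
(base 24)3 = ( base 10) 3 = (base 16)3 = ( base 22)3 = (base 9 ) 3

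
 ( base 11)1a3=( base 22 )AE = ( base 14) 12a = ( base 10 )234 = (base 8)352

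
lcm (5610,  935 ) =5610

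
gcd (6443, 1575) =1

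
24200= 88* 275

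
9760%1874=390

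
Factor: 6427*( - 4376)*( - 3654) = 2^4*3^2*7^1*29^1*547^1*6427^1 = 102767113008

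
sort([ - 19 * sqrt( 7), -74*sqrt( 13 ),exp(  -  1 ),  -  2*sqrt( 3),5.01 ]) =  [ - 74*sqrt( 13 ),  -  19 * sqrt(7 ),- 2*sqrt(3),exp( - 1), 5.01]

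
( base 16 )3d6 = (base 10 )982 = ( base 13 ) 5A7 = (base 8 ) 1726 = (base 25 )1E7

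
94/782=47/391 = 0.12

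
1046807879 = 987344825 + 59463054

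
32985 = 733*45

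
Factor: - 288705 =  - 3^1*5^1*19^1 *1013^1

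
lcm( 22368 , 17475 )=559200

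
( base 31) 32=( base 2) 1011111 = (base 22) 47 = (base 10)95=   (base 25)3K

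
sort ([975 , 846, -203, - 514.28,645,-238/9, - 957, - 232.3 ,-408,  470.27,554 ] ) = [ - 957, - 514.28 ,-408, - 232.3, - 203, - 238/9,470.27,554,645, 846,975 ]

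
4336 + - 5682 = - 1346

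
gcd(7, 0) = 7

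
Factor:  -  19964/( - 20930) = 2^1*5^( - 1)*13^ ( - 1 )*31^1 = 62/65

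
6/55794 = 1/9299 = 0.00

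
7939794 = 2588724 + 5351070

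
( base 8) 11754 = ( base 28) 6E4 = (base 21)BBI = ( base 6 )35340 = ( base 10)5100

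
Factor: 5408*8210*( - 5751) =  - 2^6*3^4*5^1  *13^2*71^1 *821^1 =- 255342559680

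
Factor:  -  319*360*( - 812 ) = 2^5 * 3^2* 5^1*7^1*11^1*29^2= 93250080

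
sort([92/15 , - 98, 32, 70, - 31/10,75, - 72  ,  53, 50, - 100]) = [ - 100,-98,-72,-31/10, 92/15,  32,50,  53,  70,75 ]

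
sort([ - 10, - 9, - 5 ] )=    [-10,- 9,-5 ] 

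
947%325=297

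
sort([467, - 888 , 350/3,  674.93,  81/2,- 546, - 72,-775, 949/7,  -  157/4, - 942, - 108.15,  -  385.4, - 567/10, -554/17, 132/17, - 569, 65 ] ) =[ - 942, - 888, -775, - 569,-546, - 385.4, - 108.15, - 72, - 567/10, - 157/4, - 554/17, 132/17,81/2,65,350/3, 949/7, 467, 674.93]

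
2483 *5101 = 12665783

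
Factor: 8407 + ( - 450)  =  73^1*109^1  =  7957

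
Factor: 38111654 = 2^1*7^1*17^1*79^1*2027^1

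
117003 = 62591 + 54412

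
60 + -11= 49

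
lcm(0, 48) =0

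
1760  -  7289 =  - 5529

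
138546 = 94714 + 43832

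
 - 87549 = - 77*1137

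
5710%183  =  37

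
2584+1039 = 3623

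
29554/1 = 29554=29554.00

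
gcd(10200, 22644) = 204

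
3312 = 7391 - 4079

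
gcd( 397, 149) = 1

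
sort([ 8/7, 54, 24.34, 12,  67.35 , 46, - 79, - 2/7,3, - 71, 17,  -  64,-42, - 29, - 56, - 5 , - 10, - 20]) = [ - 79,-71,-64,-56  , - 42, - 29,-20, - 10,  -  5, - 2/7, 8/7,3,12, 17, 24.34,46, 54 , 67.35]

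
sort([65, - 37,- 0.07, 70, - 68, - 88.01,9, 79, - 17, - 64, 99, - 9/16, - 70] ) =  [-88.01, -70,- 68,  -  64, - 37, - 17,-9/16, - 0.07,9, 65,70, 79,99]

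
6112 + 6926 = 13038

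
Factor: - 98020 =  -  2^2*5^1*13^2*29^1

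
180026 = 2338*77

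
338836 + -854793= - 515957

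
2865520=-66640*( - 43 ) 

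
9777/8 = 1222 + 1/8 =1222.12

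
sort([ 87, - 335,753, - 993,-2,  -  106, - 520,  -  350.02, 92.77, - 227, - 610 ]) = [ -993, - 610 , - 520, - 350.02 , - 335, - 227, -106, - 2,87, 92.77 , 753]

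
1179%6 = 3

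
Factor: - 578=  - 2^1*17^2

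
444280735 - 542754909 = - 98474174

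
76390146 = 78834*969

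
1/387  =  1/387 = 0.00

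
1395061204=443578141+951483063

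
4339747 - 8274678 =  - 3934931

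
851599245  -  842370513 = 9228732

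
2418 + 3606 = 6024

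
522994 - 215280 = 307714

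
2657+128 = 2785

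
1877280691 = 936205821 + 941074870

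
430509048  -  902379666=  - 471870618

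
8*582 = 4656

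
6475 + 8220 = 14695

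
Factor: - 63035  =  -5^1*7^1*1801^1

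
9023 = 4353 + 4670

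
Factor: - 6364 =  - 2^2*37^1*43^1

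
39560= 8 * 4945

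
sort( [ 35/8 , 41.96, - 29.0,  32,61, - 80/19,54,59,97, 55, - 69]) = [-69, - 29.0, - 80/19, 35/8,32,41.96, 54, 55,59,61,  97]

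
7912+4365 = 12277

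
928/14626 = 464/7313= 0.06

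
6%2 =0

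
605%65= 20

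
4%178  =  4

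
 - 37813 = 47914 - 85727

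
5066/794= 6+151/397  =  6.38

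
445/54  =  8 +13/54 = 8.24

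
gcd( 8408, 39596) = 4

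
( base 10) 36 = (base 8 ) 44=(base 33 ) 13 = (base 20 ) 1g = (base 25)1B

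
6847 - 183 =6664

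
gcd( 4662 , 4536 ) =126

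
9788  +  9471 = 19259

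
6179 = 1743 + 4436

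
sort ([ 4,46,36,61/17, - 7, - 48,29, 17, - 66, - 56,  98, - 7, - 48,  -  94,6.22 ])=[ - 94,-66, - 56, - 48, - 48, - 7, - 7, 61/17,4,6.22,17,29, 36,46,98] 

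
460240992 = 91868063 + 368372929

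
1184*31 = 36704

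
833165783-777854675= 55311108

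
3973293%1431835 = 1109623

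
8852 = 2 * 4426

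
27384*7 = 191688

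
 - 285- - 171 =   -  114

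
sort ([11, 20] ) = [ 11 , 20] 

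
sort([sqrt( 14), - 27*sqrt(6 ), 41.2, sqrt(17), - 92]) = [ - 92, - 27*sqrt( 6 ), sqrt(14),  sqrt(17 ),  41.2]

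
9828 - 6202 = 3626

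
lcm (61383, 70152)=491064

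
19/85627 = 19/85627 = 0.00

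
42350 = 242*175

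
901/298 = 901/298 = 3.02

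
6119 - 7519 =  - 1400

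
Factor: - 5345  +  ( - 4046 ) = - 9391^1 = - 9391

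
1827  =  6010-4183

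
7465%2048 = 1321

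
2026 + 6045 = 8071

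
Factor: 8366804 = 2^2*379^1*5519^1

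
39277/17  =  2310 + 7/17 = 2310.41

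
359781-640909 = -281128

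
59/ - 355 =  - 1 + 296/355 = -0.17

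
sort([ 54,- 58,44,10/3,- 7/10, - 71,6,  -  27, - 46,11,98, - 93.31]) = [ - 93.31, - 71 ,  -  58, - 46, - 27 , - 7/10,10/3,6, 11,44,54, 98]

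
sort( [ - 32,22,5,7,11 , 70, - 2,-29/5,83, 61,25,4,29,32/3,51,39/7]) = [ - 32, - 29/5  , - 2,4,5, 39/7,7 , 32/3, 11, 22,25,29, 51,  61,70,83 ]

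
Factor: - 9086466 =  - 2^1*3^1 * 17^1*89083^1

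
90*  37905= 3411450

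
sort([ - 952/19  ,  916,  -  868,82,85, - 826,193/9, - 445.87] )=[ - 868, - 826,-445.87, -952/19 , 193/9, 82,85 , 916]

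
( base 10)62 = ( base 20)32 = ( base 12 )52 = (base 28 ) 26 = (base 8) 76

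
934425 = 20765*45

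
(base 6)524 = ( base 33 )5V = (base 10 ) 196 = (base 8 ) 304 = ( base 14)100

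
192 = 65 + 127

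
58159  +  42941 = 101100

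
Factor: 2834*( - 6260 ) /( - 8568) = 3^(-2 ) * 5^1 * 7^(-1)*13^1*17^( - 1) * 109^1*313^1 = 2217605/1071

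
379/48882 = 379/48882 =0.01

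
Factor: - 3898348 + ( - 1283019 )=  - 71^1*72977^1 = - 5181367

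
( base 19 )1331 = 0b1111101000000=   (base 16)1F40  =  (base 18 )16c8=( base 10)8000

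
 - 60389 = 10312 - 70701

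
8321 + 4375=12696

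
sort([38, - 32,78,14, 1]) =[ - 32,  1, 14 , 38,78]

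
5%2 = 1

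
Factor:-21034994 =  - 2^1*10517497^1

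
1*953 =953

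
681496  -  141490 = 540006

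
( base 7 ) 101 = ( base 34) 1g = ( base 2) 110010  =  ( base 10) 50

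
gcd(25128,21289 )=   349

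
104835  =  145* 723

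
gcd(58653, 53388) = 9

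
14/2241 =14/2241 = 0.01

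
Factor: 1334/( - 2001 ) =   -  2^1 * 3^ (-1)=- 2/3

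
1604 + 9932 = 11536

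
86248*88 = 7589824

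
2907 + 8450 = 11357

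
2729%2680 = 49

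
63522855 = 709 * 89595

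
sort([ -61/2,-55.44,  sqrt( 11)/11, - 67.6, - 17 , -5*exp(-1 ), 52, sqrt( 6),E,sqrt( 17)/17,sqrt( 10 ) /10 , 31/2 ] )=[ - 67.6, - 55.44, - 61/2, - 17, - 5 *exp( - 1 ),sqrt( 17)/17, sqrt( 11)/11,sqrt(10)/10,sqrt(  6 ), E, 31/2,52] 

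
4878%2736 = 2142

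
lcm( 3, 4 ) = 12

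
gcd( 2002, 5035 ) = 1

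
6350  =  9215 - 2865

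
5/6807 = 5/6807 = 0.00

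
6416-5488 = 928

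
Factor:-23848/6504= - 3^( - 1)*11^1=- 11/3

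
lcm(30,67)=2010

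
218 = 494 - 276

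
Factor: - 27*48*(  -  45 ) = 58320 = 2^4 * 3^6 * 5^1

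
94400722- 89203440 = 5197282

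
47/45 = 47/45=1.04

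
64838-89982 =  - 25144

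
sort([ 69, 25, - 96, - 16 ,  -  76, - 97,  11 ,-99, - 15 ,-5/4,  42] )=[ - 99, - 97 , - 96 ,-76, - 16, - 15, - 5/4, 11 , 25, 42, 69]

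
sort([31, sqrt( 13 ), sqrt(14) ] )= [ sqrt( 13), sqrt( 14),31 ] 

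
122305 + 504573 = 626878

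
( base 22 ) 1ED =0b1100100101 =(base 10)805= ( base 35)n0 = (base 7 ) 2230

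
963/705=1 + 86/235 = 1.37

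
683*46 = 31418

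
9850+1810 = 11660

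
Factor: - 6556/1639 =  - 2^2 = -4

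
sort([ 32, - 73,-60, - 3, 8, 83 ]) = [-73 , - 60, - 3,8 , 32,83 ] 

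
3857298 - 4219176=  - 361878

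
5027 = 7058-2031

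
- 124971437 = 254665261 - 379636698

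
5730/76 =2865/38 = 75.39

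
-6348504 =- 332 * 19122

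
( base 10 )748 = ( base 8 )1354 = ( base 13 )457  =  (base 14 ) 3b6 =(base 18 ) 25a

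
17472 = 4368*4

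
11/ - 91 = -1+80/91=- 0.12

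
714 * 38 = 27132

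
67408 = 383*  176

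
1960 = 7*280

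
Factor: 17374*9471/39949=23507022/5707 = 2^1*3^1*7^1  *11^1*13^( - 1 )*17^1 * 41^1*73^1*439^( - 1)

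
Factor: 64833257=17^1*47^1*53^1*1531^1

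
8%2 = 0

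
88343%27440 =6023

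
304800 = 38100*8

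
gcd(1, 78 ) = 1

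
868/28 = 31 = 31.00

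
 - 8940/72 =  - 745/6 = - 124.17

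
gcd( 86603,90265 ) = 1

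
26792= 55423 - 28631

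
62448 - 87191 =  - 24743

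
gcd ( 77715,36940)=5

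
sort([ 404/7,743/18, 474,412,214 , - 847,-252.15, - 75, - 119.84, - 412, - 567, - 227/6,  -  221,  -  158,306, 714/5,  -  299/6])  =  [ - 847,-567, - 412, - 252.15, - 221, - 158, - 119.84, - 75, - 299/6, - 227/6,743/18,404/7,714/5,214,306, 412, 474]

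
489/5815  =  489/5815 = 0.08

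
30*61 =1830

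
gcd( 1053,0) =1053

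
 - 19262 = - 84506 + 65244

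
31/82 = 31/82 = 0.38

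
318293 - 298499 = 19794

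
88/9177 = 88/9177 = 0.01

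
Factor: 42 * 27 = 1134 = 2^1 * 3^4*7^1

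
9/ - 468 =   -  1/52 = -0.02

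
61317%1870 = 1477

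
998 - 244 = 754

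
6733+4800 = 11533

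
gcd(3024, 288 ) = 144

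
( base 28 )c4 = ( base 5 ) 2330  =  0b101010100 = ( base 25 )DF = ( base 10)340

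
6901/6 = 6901/6 = 1150.17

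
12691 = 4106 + 8585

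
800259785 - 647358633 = 152901152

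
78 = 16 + 62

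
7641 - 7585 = 56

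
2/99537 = 2/99537 = 0.00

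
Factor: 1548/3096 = 1/2 = 2^( - 1) 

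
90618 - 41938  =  48680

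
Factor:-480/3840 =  - 1/8 = -2^( - 3 )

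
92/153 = 92/153=0.60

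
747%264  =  219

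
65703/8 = 65703/8 = 8212.88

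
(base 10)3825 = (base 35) 34a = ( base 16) ef1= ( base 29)4fq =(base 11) 2968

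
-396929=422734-819663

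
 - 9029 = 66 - 9095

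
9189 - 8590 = 599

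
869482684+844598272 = 1714080956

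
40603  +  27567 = 68170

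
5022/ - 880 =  - 2511/440 = - 5.71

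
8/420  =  2/105 = 0.02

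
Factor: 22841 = 7^1*13^1*251^1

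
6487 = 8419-1932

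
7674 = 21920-14246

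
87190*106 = 9242140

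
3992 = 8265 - 4273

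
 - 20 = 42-62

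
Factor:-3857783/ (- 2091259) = 29^1*137^1*191^( - 1 )*971^1*10949^(-1)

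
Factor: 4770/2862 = 5/3 =3^( - 1)*5^1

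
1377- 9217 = -7840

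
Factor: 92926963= 137^1*678299^1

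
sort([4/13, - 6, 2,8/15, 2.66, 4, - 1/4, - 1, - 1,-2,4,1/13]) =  [ - 6, - 2, - 1, - 1, - 1/4,1/13,4/13, 8/15,2,2.66, 4, 4 ] 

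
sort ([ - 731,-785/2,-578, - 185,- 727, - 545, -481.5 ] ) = [ - 731 , - 727, - 578,-545 ,-481.5,-785/2,-185 ]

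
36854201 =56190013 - 19335812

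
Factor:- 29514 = - 2^1*3^1*4919^1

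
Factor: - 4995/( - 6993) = 5^1*7^ ( - 1 ) = 5/7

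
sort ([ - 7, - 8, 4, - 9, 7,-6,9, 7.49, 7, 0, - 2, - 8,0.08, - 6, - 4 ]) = [ - 9,-8, - 8, - 7, - 6,-6,-4, - 2, 0,  0.08,4,7 , 7,7.49,9] 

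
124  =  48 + 76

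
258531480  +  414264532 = 672796012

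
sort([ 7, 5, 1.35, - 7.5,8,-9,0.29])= [ - 9, - 7.5,  0.29,  1.35,5,7,  8]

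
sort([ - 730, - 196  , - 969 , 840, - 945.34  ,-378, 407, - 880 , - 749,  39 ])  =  [ - 969, - 945.34,-880,-749, - 730, - 378, - 196, 39,407 , 840 ]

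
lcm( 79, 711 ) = 711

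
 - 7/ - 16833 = 7/16833 = 0.00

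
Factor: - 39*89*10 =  - 2^1*3^1*5^1*13^1*89^1 = -34710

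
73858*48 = 3545184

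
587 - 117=470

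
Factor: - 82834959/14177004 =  -27611653/4725668 = -  2^(- 2)*173^( - 1)*6829^( - 1)*27611653^1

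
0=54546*0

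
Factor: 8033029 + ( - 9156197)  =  -2^5*35099^1 = - 1123168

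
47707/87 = 47707/87 = 548.36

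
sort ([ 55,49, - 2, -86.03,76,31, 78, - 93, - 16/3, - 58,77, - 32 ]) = [ - 93, - 86.03,  -  58 , - 32, - 16/3, - 2,31 , 49, 55,76,77,78 ] 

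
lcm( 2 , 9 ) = 18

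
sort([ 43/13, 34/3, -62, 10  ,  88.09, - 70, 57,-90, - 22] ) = [ - 90, - 70, - 62,-22, 43/13, 10, 34/3, 57, 88.09] 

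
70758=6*11793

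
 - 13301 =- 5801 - 7500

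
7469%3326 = 817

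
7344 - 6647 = 697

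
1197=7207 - 6010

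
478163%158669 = 2156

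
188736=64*2949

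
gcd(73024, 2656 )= 32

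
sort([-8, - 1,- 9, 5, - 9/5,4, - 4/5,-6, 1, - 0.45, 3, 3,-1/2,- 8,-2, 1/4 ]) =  [ -9,  -  8,-8, - 6, - 2, - 9/5, - 1, - 4/5, - 1/2,-0.45, 1/4, 1,  3,3, 4, 5]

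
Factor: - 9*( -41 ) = 3^2* 41^1 = 369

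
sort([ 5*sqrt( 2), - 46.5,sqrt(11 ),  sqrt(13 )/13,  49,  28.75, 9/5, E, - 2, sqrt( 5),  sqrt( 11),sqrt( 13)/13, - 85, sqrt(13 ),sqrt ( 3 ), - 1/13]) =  [ - 85, - 46.5 ,  -  2,  -  1/13, sqrt ( 13)/13, sqrt(13 ) /13,sqrt( 3), 9/5, sqrt( 5 ), E, sqrt( 11), sqrt(11) , sqrt( 13 ),5* sqrt( 2 ),28.75, 49] 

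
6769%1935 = 964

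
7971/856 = 9 + 267/856= 9.31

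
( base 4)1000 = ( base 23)2I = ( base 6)144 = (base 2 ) 1000000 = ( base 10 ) 64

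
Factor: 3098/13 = 2^1* 13^( - 1 ) * 1549^1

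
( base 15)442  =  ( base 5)12322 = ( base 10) 962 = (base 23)1ij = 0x3c2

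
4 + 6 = 10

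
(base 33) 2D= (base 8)117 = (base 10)79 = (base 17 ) 4B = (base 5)304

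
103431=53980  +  49451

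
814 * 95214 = 77504196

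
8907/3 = 2969 = 2969.00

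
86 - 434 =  - 348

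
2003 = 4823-2820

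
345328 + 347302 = 692630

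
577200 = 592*975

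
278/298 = 139/149 = 0.93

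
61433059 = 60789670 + 643389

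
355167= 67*5301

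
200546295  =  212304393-11758098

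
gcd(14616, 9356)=4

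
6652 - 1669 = 4983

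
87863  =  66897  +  20966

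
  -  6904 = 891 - 7795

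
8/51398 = 4/25699 = 0.00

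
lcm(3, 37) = 111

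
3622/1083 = 3622/1083 =3.34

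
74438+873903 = 948341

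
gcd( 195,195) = 195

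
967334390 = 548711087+418623303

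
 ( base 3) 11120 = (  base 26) 4J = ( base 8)173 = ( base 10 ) 123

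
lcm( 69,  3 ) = 69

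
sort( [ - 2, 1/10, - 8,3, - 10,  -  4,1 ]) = [ - 10, - 8,  -  4,- 2, 1/10,1,  3] 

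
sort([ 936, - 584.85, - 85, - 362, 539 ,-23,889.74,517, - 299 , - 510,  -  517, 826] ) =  [ - 584.85, - 517 , - 510, - 362,  -  299, - 85, - 23, 517,  539,826, 889.74,936 ] 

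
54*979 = 52866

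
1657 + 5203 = 6860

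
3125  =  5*625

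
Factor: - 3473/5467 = -7^(-1)*11^( - 1 )*23^1*71^( - 1 )*151^1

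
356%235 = 121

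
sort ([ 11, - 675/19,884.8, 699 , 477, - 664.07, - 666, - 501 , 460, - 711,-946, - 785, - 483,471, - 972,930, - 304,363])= [ - 972, -946, - 785,  -  711,-666, - 664.07, -501,  -  483, - 304, - 675/19,  11, 363  ,  460,471,477, 699, 884.8,930]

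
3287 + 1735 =5022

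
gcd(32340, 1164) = 12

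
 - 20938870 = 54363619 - 75302489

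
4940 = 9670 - 4730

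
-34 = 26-60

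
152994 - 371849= - 218855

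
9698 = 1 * 9698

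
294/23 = 294/23= 12.78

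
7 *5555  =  38885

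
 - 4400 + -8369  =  -12769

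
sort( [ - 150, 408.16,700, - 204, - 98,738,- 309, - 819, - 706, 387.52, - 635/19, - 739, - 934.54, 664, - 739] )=[-934.54, -819, - 739, - 739,-706, - 309 , - 204, - 150, - 98, - 635/19 , 387.52 , 408.16, 664, 700, 738]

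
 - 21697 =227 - 21924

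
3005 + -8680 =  - 5675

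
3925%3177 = 748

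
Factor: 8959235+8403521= 2^2*59^1*73571^1 = 17362756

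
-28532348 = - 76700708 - -48168360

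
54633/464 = 117+345/464 = 117.74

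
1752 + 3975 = 5727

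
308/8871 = 308/8871 =0.03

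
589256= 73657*8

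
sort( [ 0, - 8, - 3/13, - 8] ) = [ - 8,- 8, - 3/13 , 0]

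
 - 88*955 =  - 84040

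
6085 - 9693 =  - 3608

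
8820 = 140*63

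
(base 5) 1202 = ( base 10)177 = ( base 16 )B1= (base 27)6F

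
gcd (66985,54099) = 1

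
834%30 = 24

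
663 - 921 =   -  258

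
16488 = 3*5496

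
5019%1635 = 114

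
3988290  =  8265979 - 4277689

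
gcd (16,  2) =2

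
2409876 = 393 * 6132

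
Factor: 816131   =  816131^1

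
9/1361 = 9/1361  =  0.01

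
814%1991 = 814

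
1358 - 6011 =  - 4653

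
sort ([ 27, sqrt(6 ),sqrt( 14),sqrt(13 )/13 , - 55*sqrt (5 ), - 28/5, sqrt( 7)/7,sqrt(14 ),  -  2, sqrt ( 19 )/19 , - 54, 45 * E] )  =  [ - 55*sqrt(5 ), - 54,-28/5, - 2, sqrt(19)/19, sqrt( 13 )/13, sqrt( 7)/7,  sqrt(6 ), sqrt( 14 ), sqrt(14 ), 27, 45*E ]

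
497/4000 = 497/4000 = 0.12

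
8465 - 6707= 1758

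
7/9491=7/9491  =  0.00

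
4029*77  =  310233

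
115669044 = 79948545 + 35720499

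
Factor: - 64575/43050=  -  3/2 =- 2^ (-1 )*3^1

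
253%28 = 1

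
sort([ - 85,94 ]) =[ - 85, 94]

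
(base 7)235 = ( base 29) 48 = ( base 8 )174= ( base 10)124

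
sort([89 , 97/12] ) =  [ 97/12,  89]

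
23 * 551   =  12673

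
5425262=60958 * 89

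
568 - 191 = 377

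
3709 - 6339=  - 2630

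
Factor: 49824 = 2^5 * 3^2*173^1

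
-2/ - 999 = 2/999 = 0.00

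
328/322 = 164/161=1.02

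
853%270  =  43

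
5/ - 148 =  - 5/148 = - 0.03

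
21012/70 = 300  +  6/35 = 300.17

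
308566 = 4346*71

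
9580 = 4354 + 5226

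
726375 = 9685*75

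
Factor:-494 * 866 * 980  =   - 2^4*5^1*7^2 * 13^1 * 19^1 * 433^1 = -419247920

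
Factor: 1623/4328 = 3/8 = 2^ (-3)*3^1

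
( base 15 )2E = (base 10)44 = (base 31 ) 1d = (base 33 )1b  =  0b101100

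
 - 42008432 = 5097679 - 47106111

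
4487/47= 95 + 22/47 = 95.47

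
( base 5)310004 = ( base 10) 10004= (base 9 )14645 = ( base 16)2714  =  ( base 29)BPS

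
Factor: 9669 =3^1 * 11^1*293^1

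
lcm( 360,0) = 0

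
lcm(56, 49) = 392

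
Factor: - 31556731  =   - 71^1*444461^1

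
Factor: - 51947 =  - 7^1 * 41^1*181^1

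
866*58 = 50228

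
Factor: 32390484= 2^2 * 3^1 *7^1 * 71^1*5431^1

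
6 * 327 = 1962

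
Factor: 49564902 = 2^1 * 3^1*1549^1 * 5333^1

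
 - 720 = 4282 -5002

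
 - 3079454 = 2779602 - 5859056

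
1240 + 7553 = 8793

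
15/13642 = 15/13642 = 0.00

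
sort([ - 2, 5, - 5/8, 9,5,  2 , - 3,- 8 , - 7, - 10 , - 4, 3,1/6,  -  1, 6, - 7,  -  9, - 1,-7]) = [ - 10, - 9 ,  -  8, - 7, - 7, - 7 ,  -  4 , - 3, - 2,-1,  -  1,-5/8, 1/6,  2, 3 , 5, 5, 6, 9]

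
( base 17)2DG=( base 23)1ca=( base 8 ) 1457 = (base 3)1010012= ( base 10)815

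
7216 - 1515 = 5701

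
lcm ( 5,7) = 35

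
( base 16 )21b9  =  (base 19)14h7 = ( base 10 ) 8633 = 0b10000110111001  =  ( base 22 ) HI9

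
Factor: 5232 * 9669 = 50588208=2^4*3^2*11^1*109^1*293^1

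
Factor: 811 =811^1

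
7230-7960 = -730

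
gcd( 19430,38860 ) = 19430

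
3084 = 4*771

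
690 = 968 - 278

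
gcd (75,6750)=75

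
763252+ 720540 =1483792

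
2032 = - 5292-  - 7324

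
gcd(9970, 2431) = 1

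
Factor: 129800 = 2^3*5^2*11^1*59^1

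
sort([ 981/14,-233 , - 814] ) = [ - 814,  -  233, 981/14 ]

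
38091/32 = 38091/32 = 1190.34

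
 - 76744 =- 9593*8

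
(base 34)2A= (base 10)78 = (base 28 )2M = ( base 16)4E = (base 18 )46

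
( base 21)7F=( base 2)10100010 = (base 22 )78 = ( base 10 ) 162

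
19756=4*4939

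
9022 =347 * 26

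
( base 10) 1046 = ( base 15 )49b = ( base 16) 416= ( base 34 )UQ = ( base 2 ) 10000010110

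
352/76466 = 176/38233  =  0.00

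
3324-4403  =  -1079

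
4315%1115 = 970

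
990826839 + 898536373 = 1889363212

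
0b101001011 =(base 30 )B1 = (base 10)331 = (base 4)11023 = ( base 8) 513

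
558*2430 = 1355940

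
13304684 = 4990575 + 8314109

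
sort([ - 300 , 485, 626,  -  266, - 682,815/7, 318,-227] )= [ - 682, - 300,  -  266, - 227 , 815/7,  318, 485,626] 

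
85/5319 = 85/5319 = 0.02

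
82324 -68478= 13846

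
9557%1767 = 722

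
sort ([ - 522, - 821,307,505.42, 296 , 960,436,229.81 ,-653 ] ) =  [ - 821 , - 653, - 522,229.81,296,307,436, 505.42,960]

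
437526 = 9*48614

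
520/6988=130/1747 = 0.07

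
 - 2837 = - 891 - 1946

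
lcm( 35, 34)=1190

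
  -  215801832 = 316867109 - 532668941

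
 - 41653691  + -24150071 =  - 65803762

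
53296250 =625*85274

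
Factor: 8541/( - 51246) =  - 1/6= - 2^( - 1 ) * 3^( - 1 ) 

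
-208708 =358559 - 567267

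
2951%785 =596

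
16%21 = 16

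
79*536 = 42344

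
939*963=904257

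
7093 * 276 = 1957668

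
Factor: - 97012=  - 2^2*79^1*307^1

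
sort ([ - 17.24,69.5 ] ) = [ - 17.24,  69.5 ]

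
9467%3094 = 185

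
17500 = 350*50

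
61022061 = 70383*867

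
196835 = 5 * 39367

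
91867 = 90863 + 1004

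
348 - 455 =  - 107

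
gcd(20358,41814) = 18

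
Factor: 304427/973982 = 2^(-1 )*293^1*1039^1*486991^(-1 )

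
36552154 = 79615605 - 43063451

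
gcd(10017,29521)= 53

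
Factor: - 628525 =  - 5^2*31^1*811^1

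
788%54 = 32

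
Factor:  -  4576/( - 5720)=4/5  =  2^2 * 5^(-1 ) 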